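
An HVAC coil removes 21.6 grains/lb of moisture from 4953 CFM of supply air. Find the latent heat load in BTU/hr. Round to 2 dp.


Q = 0.68 * 4953 * 21.6 = 72749.66 BTU/hr

72749.66 BTU/hr


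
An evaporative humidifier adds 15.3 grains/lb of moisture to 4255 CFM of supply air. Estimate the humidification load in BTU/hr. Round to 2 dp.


Q = 0.68 * 4255 * 15.3 = 44269.02 BTU/hr

44269.02 BTU/hr


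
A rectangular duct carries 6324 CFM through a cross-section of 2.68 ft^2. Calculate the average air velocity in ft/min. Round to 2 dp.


V = 6324 / 2.68 = 2359.70 ft/min

2359.70 ft/min


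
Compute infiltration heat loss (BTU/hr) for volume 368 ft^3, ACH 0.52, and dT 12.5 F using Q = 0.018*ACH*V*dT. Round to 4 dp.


Q = 0.018 * 0.52 * 368 * 12.5 = 43.0560 BTU/hr

43.0560 BTU/hr


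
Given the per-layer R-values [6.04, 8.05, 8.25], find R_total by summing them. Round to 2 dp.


R_total = 6.04 + 8.05 + 8.25 = 22.34

22.34


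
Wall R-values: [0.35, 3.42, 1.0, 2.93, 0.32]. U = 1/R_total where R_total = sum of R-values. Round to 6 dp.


R_total = 0.35 + 3.42 + 1.0 + 2.93 + 0.32 = 8.02
U = 1/8.02 = 0.124688

0.124688


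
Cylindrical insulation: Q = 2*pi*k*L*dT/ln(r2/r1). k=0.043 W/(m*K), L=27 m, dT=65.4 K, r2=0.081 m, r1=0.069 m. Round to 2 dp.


Q = 2*pi*0.043*27*65.4/ln(0.081/0.069) = 2975.37 W

2975.37 W


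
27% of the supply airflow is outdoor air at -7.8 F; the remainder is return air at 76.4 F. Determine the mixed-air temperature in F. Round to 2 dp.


T_mix = 0.27*(-7.8) + 0.73*76.4 = 53.67 F

53.67 F


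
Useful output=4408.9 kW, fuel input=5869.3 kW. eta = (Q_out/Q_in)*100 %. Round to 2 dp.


eta = (4408.9/5869.3)*100 = 75.12 %

75.12 %


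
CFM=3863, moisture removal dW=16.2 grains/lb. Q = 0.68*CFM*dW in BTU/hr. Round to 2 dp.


Q = 0.68 * 3863 * 16.2 = 42554.81 BTU/hr

42554.81 BTU/hr


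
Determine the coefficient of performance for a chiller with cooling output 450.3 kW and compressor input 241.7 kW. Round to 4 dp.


COP = 450.3 / 241.7 = 1.8631

1.8631


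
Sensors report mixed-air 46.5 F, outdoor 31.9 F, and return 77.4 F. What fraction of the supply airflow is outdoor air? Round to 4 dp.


frac = (46.5 - 77.4) / (31.9 - 77.4) = 0.6791

0.6791


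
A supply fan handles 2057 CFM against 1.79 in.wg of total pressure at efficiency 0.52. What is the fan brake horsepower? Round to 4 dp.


BHP = 2057 * 1.79 / (6356 * 0.52) = 1.1140 hp

1.1140 hp


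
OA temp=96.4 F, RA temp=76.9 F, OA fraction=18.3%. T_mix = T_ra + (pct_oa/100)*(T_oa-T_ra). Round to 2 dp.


T_mix = 76.9 + (18.3/100)*(96.4-76.9) = 80.47 F

80.47 F


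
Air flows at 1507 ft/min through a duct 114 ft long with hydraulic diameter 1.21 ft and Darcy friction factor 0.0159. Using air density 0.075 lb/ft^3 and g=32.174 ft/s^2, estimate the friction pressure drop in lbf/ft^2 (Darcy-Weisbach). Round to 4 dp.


v_fps = 1507/60 = 25.1167 ft/s
dp = 0.0159*(114/1.21)*0.075*25.1167^2/(2*32.174) = 1.1015 lbf/ft^2

1.1015 lbf/ft^2


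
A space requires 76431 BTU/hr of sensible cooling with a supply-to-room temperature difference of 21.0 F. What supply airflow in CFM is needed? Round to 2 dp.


CFM = 76431 / (1.08 * 21.0) = 3369.97

3369.97 CFM


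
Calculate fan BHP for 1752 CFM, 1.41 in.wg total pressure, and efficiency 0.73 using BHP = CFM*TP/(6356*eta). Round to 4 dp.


BHP = 1752 * 1.41 / (6356 * 0.73) = 0.5324 hp

0.5324 hp


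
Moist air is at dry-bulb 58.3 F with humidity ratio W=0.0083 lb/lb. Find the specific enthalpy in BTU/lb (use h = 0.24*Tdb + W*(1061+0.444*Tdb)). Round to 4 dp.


h = 0.24*58.3 + 0.0083*(1061+0.444*58.3) = 23.0131 BTU/lb

23.0131 BTU/lb


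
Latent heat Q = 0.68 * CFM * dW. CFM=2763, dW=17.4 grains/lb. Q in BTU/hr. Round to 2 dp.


Q = 0.68 * 2763 * 17.4 = 32691.82 BTU/hr

32691.82 BTU/hr


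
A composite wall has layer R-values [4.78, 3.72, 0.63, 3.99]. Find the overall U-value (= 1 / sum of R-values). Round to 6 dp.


R_total = 4.78 + 3.72 + 0.63 + 3.99 = 13.12
U = 1/13.12 = 0.076220

0.076220


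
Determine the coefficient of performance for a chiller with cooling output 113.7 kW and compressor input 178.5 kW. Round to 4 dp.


COP = 113.7 / 178.5 = 0.6370

0.6370


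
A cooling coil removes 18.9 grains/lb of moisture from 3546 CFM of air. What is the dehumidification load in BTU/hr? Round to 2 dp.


Q = 0.68 * 3546 * 18.9 = 45573.19 BTU/hr

45573.19 BTU/hr


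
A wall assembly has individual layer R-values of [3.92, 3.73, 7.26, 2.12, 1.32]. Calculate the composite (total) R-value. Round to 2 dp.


R_total = 3.92 + 3.73 + 7.26 + 2.12 + 1.32 = 18.35

18.35


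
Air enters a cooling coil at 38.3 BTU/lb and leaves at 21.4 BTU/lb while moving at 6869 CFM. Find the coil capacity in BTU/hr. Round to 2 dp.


Q = 4.5 * 6869 * (38.3 - 21.4) = 522387.45 BTU/hr

522387.45 BTU/hr


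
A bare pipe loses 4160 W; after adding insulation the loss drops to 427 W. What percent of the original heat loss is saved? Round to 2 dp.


Savings = ((4160-427)/4160)*100 = 89.74 %

89.74 %


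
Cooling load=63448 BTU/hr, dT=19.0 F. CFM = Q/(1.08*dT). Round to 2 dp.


CFM = 63448 / (1.08 * 19.0) = 3092.01

3092.01 CFM


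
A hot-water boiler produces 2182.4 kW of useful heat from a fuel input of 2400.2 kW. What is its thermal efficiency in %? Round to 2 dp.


eta = (2182.4/2400.2)*100 = 90.93 %

90.93 %


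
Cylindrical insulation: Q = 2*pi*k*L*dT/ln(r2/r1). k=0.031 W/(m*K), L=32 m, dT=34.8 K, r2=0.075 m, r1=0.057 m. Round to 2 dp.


Q = 2*pi*0.031*32*34.8/ln(0.075/0.057) = 790.37 W

790.37 W


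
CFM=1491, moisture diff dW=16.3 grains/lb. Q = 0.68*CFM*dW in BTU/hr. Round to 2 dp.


Q = 0.68 * 1491 * 16.3 = 16526.24 BTU/hr

16526.24 BTU/hr


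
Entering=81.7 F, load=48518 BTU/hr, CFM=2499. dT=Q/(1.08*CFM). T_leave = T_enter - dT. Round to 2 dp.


dT = 48518/(1.08*2499) = 17.9768
T_leave = 81.7 - 17.9768 = 63.72 F

63.72 F


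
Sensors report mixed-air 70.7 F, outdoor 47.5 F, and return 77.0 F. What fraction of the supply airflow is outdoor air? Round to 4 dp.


frac = (70.7 - 77.0) / (47.5 - 77.0) = 0.2136

0.2136


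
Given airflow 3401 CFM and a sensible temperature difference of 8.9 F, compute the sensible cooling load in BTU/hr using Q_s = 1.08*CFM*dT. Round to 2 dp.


Q = 1.08 * 3401 * 8.9 = 32690.41 BTU/hr

32690.41 BTU/hr


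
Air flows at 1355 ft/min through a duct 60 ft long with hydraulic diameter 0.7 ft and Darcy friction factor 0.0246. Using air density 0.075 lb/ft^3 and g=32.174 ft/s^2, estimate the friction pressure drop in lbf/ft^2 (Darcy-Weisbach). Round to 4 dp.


v_fps = 1355/60 = 22.5833 ft/s
dp = 0.0246*(60/0.7)*0.075*22.5833^2/(2*32.174) = 1.2534 lbf/ft^2

1.2534 lbf/ft^2


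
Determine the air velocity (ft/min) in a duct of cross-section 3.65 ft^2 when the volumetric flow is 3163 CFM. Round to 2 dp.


V = 3163 / 3.65 = 866.58 ft/min

866.58 ft/min


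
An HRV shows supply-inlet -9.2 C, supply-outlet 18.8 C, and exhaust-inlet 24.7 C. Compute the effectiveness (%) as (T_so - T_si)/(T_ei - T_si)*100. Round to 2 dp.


eff = (18.8-(-9.2))/(24.7-(-9.2))*100 = 82.60 %

82.60 %


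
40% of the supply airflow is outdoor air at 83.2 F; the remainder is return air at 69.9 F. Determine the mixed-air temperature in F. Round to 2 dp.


T_mix = 0.4*83.2 + 0.6*69.9 = 75.22 F

75.22 F


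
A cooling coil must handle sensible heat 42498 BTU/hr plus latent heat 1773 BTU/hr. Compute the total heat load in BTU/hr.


Qt = 42498 + 1773 = 44271 BTU/hr

44271 BTU/hr


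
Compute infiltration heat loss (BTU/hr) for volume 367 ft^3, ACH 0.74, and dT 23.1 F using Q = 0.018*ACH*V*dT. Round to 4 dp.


Q = 0.018 * 0.74 * 367 * 23.1 = 112.9230 BTU/hr

112.9230 BTU/hr


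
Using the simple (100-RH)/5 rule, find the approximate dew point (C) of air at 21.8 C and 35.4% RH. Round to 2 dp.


Td = 21.8 - (100-35.4)/5 = 8.88 C

8.88 C


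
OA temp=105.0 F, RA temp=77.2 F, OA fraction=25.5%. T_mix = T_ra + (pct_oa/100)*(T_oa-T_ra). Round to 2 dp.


T_mix = 77.2 + (25.5/100)*(105.0-77.2) = 84.29 F

84.29 F


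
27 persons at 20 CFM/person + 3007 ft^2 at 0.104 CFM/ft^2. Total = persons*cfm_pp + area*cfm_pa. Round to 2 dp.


Total = 27*20 + 3007*0.104 = 852.73 CFM

852.73 CFM


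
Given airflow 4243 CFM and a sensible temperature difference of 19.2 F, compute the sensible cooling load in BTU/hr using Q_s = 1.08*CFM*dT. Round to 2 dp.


Q = 1.08 * 4243 * 19.2 = 87982.85 BTU/hr

87982.85 BTU/hr


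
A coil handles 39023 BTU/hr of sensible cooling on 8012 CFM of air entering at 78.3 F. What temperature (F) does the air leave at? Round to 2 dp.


dT = 39023/(1.08*8012) = 4.5098
T_leave = 78.3 - 4.5098 = 73.79 F

73.79 F


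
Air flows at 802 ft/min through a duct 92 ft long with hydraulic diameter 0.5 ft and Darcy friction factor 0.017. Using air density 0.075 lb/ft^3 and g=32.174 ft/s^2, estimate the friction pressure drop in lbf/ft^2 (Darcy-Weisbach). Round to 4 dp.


v_fps = 802/60 = 13.3667 ft/s
dp = 0.017*(92/0.5)*0.075*13.3667^2/(2*32.174) = 0.6514 lbf/ft^2

0.6514 lbf/ft^2


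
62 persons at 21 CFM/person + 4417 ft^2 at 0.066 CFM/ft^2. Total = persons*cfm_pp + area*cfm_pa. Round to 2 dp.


Total = 62*21 + 4417*0.066 = 1593.52 CFM

1593.52 CFM


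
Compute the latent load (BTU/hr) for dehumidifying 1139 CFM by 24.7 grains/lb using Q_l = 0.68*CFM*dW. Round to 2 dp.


Q = 0.68 * 1139 * 24.7 = 19130.64 BTU/hr

19130.64 BTU/hr


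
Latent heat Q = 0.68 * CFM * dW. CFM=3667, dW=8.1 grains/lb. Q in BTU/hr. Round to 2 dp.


Q = 0.68 * 3667 * 8.1 = 20197.84 BTU/hr

20197.84 BTU/hr


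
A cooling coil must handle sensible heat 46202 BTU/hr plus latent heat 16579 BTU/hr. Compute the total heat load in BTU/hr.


Qt = 46202 + 16579 = 62781 BTU/hr

62781 BTU/hr


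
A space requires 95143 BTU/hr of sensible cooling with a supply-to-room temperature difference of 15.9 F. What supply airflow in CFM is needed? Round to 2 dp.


CFM = 95143 / (1.08 * 15.9) = 5540.59

5540.59 CFM


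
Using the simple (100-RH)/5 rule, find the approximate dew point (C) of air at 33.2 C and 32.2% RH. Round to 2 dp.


Td = 33.2 - (100-32.2)/5 = 19.64 C

19.64 C


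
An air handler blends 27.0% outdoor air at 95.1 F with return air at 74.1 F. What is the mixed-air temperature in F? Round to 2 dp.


T_mix = 74.1 + (27.0/100)*(95.1-74.1) = 79.77 F

79.77 F


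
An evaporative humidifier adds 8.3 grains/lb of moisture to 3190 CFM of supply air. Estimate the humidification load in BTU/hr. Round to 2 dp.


Q = 0.68 * 3190 * 8.3 = 18004.36 BTU/hr

18004.36 BTU/hr


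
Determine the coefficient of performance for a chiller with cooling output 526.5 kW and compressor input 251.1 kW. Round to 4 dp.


COP = 526.5 / 251.1 = 2.0968

2.0968


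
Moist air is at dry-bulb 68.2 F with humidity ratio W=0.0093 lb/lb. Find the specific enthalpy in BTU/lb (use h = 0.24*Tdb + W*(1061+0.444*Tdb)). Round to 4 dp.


h = 0.24*68.2 + 0.0093*(1061+0.444*68.2) = 26.5169 BTU/lb

26.5169 BTU/lb


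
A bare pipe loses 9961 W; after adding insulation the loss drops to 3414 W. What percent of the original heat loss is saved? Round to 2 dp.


Savings = ((9961-3414)/9961)*100 = 65.73 %

65.73 %


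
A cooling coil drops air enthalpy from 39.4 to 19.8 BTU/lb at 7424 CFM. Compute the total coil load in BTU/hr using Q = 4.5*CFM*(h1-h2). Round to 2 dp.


Q = 4.5 * 7424 * (39.4 - 19.8) = 654796.80 BTU/hr

654796.80 BTU/hr


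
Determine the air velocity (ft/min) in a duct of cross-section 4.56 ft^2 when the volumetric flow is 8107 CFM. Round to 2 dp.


V = 8107 / 4.56 = 1777.85 ft/min

1777.85 ft/min


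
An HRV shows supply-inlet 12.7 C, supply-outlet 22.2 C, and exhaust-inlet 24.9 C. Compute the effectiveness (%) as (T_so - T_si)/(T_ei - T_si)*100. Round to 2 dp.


eff = (22.2-12.7)/(24.9-12.7)*100 = 77.87 %

77.87 %


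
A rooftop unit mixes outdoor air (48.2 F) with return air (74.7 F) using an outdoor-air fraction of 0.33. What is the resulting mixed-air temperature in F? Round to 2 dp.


T_mix = 0.33*48.2 + 0.67*74.7 = 65.96 F

65.96 F


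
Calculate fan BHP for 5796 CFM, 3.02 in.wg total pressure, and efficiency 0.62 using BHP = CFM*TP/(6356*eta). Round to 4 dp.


BHP = 5796 * 3.02 / (6356 * 0.62) = 4.4418 hp

4.4418 hp


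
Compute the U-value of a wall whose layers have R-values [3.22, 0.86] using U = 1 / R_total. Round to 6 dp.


R_total = 3.22 + 0.86 = 4.08
U = 1/4.08 = 0.245098

0.245098


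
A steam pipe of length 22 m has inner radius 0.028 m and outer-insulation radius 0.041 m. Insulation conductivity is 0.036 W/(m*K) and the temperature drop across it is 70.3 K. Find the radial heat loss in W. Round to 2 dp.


Q = 2*pi*0.036*22*70.3/ln(0.041/0.028) = 917.31 W

917.31 W


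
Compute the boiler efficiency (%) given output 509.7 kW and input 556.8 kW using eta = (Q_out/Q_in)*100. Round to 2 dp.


eta = (509.7/556.8)*100 = 91.54 %

91.54 %


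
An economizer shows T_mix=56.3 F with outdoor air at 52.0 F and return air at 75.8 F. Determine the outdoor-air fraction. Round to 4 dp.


frac = (56.3 - 75.8) / (52.0 - 75.8) = 0.8193

0.8193


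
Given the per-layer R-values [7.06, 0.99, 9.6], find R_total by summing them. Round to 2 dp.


R_total = 7.06 + 0.99 + 9.6 = 17.65

17.65


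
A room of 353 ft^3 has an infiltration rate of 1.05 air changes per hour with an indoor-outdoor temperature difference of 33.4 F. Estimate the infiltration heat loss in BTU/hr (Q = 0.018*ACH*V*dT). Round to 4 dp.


Q = 0.018 * 1.05 * 353 * 33.4 = 222.8348 BTU/hr

222.8348 BTU/hr


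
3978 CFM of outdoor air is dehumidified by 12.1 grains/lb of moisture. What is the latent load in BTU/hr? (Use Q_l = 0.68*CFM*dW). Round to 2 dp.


Q = 0.68 * 3978 * 12.1 = 32730.98 BTU/hr

32730.98 BTU/hr


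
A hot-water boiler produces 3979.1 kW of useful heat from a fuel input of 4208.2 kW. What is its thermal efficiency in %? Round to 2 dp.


eta = (3979.1/4208.2)*100 = 94.56 %

94.56 %


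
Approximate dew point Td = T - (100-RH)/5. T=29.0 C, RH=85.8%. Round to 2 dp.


Td = 29.0 - (100-85.8)/5 = 26.16 C

26.16 C


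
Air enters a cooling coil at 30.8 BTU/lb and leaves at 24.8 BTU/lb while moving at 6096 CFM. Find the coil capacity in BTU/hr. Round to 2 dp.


Q = 4.5 * 6096 * (30.8 - 24.8) = 164592.00 BTU/hr

164592.00 BTU/hr


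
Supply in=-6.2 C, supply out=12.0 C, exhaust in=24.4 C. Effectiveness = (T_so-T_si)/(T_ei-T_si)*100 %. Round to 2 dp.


eff = (12.0-(-6.2))/(24.4-(-6.2))*100 = 59.48 %

59.48 %


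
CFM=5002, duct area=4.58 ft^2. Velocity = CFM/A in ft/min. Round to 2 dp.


V = 5002 / 4.58 = 1092.14 ft/min

1092.14 ft/min


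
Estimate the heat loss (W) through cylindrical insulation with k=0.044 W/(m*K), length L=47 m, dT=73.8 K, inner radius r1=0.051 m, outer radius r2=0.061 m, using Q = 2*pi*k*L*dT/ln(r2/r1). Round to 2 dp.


Q = 2*pi*0.044*47*73.8/ln(0.061/0.051) = 5355.71 W

5355.71 W


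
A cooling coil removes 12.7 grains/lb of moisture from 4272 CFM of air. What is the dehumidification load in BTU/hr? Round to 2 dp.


Q = 0.68 * 4272 * 12.7 = 36892.99 BTU/hr

36892.99 BTU/hr


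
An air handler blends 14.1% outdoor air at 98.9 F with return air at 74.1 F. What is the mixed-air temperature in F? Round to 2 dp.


T_mix = 74.1 + (14.1/100)*(98.9-74.1) = 77.60 F

77.60 F


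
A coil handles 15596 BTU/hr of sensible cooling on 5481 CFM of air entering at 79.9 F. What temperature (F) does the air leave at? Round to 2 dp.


dT = 15596/(1.08*5481) = 2.6347
T_leave = 79.9 - 2.6347 = 77.27 F

77.27 F


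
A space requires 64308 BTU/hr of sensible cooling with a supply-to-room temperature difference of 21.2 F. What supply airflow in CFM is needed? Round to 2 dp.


CFM = 64308 / (1.08 * 21.2) = 2808.70

2808.70 CFM


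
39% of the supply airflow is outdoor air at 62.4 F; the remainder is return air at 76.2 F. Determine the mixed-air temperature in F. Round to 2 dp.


T_mix = 0.39*62.4 + 0.61*76.2 = 70.82 F

70.82 F


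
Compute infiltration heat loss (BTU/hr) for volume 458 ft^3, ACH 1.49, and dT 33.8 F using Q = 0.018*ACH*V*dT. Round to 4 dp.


Q = 0.018 * 1.49 * 458 * 33.8 = 415.1843 BTU/hr

415.1843 BTU/hr


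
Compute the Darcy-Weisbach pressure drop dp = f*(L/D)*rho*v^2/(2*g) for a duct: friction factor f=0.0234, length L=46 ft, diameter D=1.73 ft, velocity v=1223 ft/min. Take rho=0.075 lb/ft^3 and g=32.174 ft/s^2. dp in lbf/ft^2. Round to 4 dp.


v_fps = 1223/60 = 20.3833 ft/s
dp = 0.0234*(46/1.73)*0.075*20.3833^2/(2*32.174) = 0.3013 lbf/ft^2

0.3013 lbf/ft^2


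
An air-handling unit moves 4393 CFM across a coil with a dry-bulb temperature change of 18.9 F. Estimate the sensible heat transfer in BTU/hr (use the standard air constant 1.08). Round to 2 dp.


Q = 1.08 * 4393 * 18.9 = 89669.92 BTU/hr

89669.92 BTU/hr


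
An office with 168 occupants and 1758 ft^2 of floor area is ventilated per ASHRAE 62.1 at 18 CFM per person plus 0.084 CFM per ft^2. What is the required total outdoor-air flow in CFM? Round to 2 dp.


Total = 168*18 + 1758*0.084 = 3171.67 CFM

3171.67 CFM


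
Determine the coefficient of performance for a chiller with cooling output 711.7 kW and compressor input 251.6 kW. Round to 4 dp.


COP = 711.7 / 251.6 = 2.8287

2.8287


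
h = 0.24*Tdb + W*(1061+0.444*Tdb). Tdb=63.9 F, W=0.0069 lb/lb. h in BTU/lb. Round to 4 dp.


h = 0.24*63.9 + 0.0069*(1061+0.444*63.9) = 22.8527 BTU/lb

22.8527 BTU/lb


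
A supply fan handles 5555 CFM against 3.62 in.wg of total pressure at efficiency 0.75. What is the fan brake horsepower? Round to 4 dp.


BHP = 5555 * 3.62 / (6356 * 0.75) = 4.2184 hp

4.2184 hp


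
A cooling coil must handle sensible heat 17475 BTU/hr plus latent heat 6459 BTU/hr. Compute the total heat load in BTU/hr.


Qt = 17475 + 6459 = 23934 BTU/hr

23934 BTU/hr


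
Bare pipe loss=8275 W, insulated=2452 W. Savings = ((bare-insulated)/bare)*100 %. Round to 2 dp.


Savings = ((8275-2452)/8275)*100 = 70.37 %

70.37 %


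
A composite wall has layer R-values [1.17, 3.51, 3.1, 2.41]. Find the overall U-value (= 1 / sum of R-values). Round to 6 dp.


R_total = 1.17 + 3.51 + 3.1 + 2.41 = 10.19
U = 1/10.19 = 0.098135

0.098135


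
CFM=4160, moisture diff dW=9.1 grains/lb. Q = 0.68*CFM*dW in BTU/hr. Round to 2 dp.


Q = 0.68 * 4160 * 9.1 = 25742.08 BTU/hr

25742.08 BTU/hr


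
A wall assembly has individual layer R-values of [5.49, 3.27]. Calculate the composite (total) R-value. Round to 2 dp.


R_total = 5.49 + 3.27 = 8.76

8.76


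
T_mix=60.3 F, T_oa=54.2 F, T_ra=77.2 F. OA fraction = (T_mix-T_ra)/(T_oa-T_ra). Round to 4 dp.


frac = (60.3 - 77.2) / (54.2 - 77.2) = 0.7348

0.7348


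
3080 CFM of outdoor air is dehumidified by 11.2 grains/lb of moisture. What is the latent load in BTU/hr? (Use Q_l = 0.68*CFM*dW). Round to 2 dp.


Q = 0.68 * 3080 * 11.2 = 23457.28 BTU/hr

23457.28 BTU/hr


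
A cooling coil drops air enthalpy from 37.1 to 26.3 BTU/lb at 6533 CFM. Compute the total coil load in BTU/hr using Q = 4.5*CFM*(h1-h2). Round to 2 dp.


Q = 4.5 * 6533 * (37.1 - 26.3) = 317503.80 BTU/hr

317503.80 BTU/hr


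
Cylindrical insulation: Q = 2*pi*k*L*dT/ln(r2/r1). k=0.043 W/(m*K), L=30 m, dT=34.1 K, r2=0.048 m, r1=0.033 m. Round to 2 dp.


Q = 2*pi*0.043*30*34.1/ln(0.048/0.033) = 737.65 W

737.65 W


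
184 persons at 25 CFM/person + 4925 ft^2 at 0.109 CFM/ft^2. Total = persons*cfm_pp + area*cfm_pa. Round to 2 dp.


Total = 184*25 + 4925*0.109 = 5136.83 CFM

5136.83 CFM


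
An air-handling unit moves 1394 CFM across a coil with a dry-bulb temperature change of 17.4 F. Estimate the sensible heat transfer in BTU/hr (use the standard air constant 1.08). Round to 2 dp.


Q = 1.08 * 1394 * 17.4 = 26196.05 BTU/hr

26196.05 BTU/hr


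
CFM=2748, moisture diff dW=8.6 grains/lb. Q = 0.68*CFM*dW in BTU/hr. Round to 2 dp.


Q = 0.68 * 2748 * 8.6 = 16070.30 BTU/hr

16070.30 BTU/hr


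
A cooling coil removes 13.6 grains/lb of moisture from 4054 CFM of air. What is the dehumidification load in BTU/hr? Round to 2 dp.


Q = 0.68 * 4054 * 13.6 = 37491.39 BTU/hr

37491.39 BTU/hr


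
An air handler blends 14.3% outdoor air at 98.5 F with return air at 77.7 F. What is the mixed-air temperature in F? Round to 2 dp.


T_mix = 77.7 + (14.3/100)*(98.5-77.7) = 80.67 F

80.67 F


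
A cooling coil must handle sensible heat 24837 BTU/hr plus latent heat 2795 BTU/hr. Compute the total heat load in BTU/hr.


Qt = 24837 + 2795 = 27632 BTU/hr

27632 BTU/hr


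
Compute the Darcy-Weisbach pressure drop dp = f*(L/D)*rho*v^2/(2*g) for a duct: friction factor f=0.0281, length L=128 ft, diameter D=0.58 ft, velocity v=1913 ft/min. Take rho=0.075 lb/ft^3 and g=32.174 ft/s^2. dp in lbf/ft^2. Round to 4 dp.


v_fps = 1913/60 = 31.8833 ft/s
dp = 0.0281*(128/0.58)*0.075*31.8833^2/(2*32.174) = 7.3475 lbf/ft^2

7.3475 lbf/ft^2


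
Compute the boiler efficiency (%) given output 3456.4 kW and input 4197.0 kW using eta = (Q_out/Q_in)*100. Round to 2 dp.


eta = (3456.4/4197.0)*100 = 82.35 %

82.35 %


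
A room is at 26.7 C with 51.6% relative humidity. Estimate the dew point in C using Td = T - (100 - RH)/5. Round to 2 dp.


Td = 26.7 - (100-51.6)/5 = 17.02 C

17.02 C


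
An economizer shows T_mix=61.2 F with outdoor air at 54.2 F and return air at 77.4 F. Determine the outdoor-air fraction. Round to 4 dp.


frac = (61.2 - 77.4) / (54.2 - 77.4) = 0.6983

0.6983


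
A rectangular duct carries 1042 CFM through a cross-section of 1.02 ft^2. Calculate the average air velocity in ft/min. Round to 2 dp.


V = 1042 / 1.02 = 1021.57 ft/min

1021.57 ft/min


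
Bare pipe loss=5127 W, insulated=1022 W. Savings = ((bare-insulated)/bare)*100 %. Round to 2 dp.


Savings = ((5127-1022)/5127)*100 = 80.07 %

80.07 %


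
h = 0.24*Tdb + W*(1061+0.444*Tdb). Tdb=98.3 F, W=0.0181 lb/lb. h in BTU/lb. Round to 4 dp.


h = 0.24*98.3 + 0.0181*(1061+0.444*98.3) = 43.5861 BTU/lb

43.5861 BTU/lb


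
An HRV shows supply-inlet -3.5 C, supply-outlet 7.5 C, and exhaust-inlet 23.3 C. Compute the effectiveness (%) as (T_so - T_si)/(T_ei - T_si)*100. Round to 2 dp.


eff = (7.5-(-3.5))/(23.3-(-3.5))*100 = 41.04 %

41.04 %


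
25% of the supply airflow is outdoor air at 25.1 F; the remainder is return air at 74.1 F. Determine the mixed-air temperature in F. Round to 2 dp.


T_mix = 0.25*25.1 + 0.75*74.1 = 61.85 F

61.85 F


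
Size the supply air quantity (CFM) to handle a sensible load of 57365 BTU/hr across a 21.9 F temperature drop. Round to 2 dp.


CFM = 57365 / (1.08 * 21.9) = 2425.38

2425.38 CFM


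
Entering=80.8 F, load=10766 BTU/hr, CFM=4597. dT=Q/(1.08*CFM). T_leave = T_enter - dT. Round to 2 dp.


dT = 10766/(1.08*4597) = 2.1685
T_leave = 80.8 - 2.1685 = 78.63 F

78.63 F


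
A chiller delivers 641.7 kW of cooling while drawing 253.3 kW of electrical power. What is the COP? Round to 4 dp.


COP = 641.7 / 253.3 = 2.5334

2.5334


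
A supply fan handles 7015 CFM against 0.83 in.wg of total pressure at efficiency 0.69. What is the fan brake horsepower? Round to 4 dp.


BHP = 7015 * 0.83 / (6356 * 0.69) = 1.3276 hp

1.3276 hp


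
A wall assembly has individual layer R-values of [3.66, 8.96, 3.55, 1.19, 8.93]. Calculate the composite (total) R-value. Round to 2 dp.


R_total = 3.66 + 8.96 + 3.55 + 1.19 + 8.93 = 26.29

26.29


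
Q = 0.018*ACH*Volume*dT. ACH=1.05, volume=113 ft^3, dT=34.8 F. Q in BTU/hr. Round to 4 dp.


Q = 0.018 * 1.05 * 113 * 34.8 = 74.3224 BTU/hr

74.3224 BTU/hr


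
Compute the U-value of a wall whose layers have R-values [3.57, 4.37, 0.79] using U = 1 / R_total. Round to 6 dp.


R_total = 3.57 + 4.37 + 0.79 = 8.73
U = 1/8.73 = 0.114548

0.114548


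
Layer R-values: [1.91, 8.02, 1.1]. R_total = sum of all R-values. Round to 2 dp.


R_total = 1.91 + 8.02 + 1.1 = 11.03

11.03


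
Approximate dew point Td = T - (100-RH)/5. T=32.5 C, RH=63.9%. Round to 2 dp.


Td = 32.5 - (100-63.9)/5 = 25.28 C

25.28 C


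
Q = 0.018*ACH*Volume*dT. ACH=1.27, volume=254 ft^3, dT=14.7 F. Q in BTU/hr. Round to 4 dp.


Q = 0.018 * 1.27 * 254 * 14.7 = 85.3547 BTU/hr

85.3547 BTU/hr


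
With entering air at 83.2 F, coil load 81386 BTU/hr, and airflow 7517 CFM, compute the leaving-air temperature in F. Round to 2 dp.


dT = 81386/(1.08*7517) = 10.0249
T_leave = 83.2 - 10.0249 = 73.18 F

73.18 F


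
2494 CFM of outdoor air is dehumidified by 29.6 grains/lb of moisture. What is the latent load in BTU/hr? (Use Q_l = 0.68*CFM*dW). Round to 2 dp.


Q = 0.68 * 2494 * 29.6 = 50199.23 BTU/hr

50199.23 BTU/hr


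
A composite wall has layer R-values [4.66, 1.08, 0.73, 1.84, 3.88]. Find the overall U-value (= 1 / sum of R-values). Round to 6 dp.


R_total = 4.66 + 1.08 + 0.73 + 1.84 + 3.88 = 12.19
U = 1/12.19 = 0.082034

0.082034


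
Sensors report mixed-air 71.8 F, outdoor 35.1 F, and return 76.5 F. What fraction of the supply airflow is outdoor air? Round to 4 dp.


frac = (71.8 - 76.5) / (35.1 - 76.5) = 0.1135

0.1135


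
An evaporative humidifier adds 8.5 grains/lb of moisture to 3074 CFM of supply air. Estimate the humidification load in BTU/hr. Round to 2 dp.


Q = 0.68 * 3074 * 8.5 = 17767.72 BTU/hr

17767.72 BTU/hr


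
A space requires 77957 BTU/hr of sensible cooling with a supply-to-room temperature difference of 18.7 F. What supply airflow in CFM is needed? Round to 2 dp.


CFM = 77957 / (1.08 * 18.7) = 3860.02

3860.02 CFM


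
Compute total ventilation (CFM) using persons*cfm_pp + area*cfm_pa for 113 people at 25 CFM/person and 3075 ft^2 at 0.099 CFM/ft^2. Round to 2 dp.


Total = 113*25 + 3075*0.099 = 3129.43 CFM

3129.43 CFM


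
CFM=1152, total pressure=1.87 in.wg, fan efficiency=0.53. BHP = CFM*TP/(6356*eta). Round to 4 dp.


BHP = 1152 * 1.87 / (6356 * 0.53) = 0.6395 hp

0.6395 hp


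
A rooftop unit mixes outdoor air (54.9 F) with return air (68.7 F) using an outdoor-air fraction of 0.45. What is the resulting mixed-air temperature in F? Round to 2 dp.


T_mix = 0.45*54.9 + 0.55*68.7 = 62.49 F

62.49 F


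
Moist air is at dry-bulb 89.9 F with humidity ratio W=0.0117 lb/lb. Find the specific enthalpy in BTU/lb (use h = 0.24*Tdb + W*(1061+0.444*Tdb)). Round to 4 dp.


h = 0.24*89.9 + 0.0117*(1061+0.444*89.9) = 34.4567 BTU/lb

34.4567 BTU/lb


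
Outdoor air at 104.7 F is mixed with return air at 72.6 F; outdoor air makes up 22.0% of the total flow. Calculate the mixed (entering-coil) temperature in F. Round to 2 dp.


T_mix = 72.6 + (22.0/100)*(104.7-72.6) = 79.66 F

79.66 F


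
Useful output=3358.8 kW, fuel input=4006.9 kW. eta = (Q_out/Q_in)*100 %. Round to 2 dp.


eta = (3358.8/4006.9)*100 = 83.83 %

83.83 %


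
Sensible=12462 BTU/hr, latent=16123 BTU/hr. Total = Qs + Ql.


Qt = 12462 + 16123 = 28585 BTU/hr

28585 BTU/hr


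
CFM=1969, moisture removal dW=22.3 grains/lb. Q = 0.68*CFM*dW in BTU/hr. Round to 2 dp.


Q = 0.68 * 1969 * 22.3 = 29857.92 BTU/hr

29857.92 BTU/hr


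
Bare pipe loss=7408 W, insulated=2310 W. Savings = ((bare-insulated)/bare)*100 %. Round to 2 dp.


Savings = ((7408-2310)/7408)*100 = 68.82 %

68.82 %


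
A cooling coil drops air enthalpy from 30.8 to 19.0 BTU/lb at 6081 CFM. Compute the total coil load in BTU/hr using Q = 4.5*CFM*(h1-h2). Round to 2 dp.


Q = 4.5 * 6081 * (30.8 - 19.0) = 322901.10 BTU/hr

322901.10 BTU/hr


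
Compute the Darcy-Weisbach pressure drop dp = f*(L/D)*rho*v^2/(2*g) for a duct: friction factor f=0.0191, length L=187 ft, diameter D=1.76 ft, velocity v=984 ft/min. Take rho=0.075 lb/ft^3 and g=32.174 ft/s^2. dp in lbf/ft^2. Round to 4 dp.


v_fps = 984/60 = 16.4 ft/s
dp = 0.0191*(187/1.76)*0.075*16.4^2/(2*32.174) = 0.6362 lbf/ft^2

0.6362 lbf/ft^2


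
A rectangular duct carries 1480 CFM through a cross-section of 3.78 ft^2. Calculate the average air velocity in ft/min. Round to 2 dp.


V = 1480 / 3.78 = 391.53 ft/min

391.53 ft/min


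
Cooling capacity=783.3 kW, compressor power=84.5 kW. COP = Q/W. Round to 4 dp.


COP = 783.3 / 84.5 = 9.2698

9.2698


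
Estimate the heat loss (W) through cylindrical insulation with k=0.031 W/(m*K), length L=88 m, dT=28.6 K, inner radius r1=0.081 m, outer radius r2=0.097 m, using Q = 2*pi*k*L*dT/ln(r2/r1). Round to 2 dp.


Q = 2*pi*0.031*88*28.6/ln(0.097/0.081) = 2719.48 W

2719.48 W


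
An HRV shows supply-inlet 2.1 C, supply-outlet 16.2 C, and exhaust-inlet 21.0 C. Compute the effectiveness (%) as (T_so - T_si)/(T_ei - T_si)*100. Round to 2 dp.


eff = (16.2-2.1)/(21.0-2.1)*100 = 74.60 %

74.60 %


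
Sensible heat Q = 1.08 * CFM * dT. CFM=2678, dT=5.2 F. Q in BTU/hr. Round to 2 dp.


Q = 1.08 * 2678 * 5.2 = 15039.65 BTU/hr

15039.65 BTU/hr


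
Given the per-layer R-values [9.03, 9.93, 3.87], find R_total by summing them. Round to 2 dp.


R_total = 9.03 + 9.93 + 3.87 = 22.83

22.83


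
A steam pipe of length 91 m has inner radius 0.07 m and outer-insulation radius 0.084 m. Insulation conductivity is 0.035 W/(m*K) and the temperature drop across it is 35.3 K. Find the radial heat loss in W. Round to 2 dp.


Q = 2*pi*0.035*91*35.3/ln(0.084/0.07) = 3874.59 W

3874.59 W


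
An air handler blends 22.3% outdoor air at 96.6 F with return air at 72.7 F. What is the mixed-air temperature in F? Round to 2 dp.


T_mix = 72.7 + (22.3/100)*(96.6-72.7) = 78.03 F

78.03 F


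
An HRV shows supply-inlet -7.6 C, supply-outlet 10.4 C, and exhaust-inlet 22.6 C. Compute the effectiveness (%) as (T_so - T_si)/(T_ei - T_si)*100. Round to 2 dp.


eff = (10.4-(-7.6))/(22.6-(-7.6))*100 = 59.60 %

59.60 %


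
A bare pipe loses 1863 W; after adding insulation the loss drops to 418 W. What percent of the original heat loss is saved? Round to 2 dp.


Savings = ((1863-418)/1863)*100 = 77.56 %

77.56 %


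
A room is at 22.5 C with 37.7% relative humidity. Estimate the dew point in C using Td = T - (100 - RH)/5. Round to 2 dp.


Td = 22.5 - (100-37.7)/5 = 10.04 C

10.04 C


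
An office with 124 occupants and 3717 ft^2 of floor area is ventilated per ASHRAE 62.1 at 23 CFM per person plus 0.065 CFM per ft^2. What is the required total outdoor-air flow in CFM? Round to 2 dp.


Total = 124*23 + 3717*0.065 = 3093.61 CFM

3093.61 CFM


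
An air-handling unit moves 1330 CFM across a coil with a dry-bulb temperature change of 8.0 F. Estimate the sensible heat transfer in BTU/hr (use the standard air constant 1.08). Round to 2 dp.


Q = 1.08 * 1330 * 8.0 = 11491.20 BTU/hr

11491.20 BTU/hr


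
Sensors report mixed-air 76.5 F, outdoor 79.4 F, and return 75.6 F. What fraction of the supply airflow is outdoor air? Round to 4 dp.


frac = (76.5 - 75.6) / (79.4 - 75.6) = 0.2368

0.2368


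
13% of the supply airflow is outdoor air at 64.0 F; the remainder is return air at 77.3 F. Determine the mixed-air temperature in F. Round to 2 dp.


T_mix = 0.13*64.0 + 0.87*77.3 = 75.57 F

75.57 F


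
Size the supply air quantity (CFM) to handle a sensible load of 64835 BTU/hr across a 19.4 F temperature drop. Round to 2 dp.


CFM = 64835 / (1.08 * 19.4) = 3094.45

3094.45 CFM


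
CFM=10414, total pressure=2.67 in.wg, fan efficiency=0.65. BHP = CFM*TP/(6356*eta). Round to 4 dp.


BHP = 10414 * 2.67 / (6356 * 0.65) = 6.7303 hp

6.7303 hp


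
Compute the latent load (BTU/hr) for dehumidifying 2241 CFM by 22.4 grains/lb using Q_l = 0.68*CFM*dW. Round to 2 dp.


Q = 0.68 * 2241 * 22.4 = 34134.91 BTU/hr

34134.91 BTU/hr


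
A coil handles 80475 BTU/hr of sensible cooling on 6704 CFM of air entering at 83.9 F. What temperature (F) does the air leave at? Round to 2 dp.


dT = 80475/(1.08*6704) = 11.1148
T_leave = 83.9 - 11.1148 = 72.79 F

72.79 F


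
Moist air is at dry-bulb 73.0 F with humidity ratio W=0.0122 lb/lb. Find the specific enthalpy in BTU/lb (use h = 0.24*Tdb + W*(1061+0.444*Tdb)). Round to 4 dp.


h = 0.24*73.0 + 0.0122*(1061+0.444*73.0) = 30.8596 BTU/lb

30.8596 BTU/lb


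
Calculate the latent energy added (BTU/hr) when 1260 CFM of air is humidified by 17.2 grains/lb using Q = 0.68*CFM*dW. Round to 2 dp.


Q = 0.68 * 1260 * 17.2 = 14736.96 BTU/hr

14736.96 BTU/hr


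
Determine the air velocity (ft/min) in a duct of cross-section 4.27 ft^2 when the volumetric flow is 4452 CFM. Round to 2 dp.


V = 4452 / 4.27 = 1042.62 ft/min

1042.62 ft/min


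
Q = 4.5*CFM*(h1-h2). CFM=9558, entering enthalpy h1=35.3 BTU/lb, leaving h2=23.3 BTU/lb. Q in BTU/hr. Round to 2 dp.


Q = 4.5 * 9558 * (35.3 - 23.3) = 516132.00 BTU/hr

516132.00 BTU/hr


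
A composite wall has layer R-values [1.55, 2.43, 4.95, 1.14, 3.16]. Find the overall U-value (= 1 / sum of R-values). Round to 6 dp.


R_total = 1.55 + 2.43 + 4.95 + 1.14 + 3.16 = 13.23
U = 1/13.23 = 0.075586

0.075586


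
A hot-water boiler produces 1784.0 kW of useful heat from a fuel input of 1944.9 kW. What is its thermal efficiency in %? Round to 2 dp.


eta = (1784.0/1944.9)*100 = 91.73 %

91.73 %


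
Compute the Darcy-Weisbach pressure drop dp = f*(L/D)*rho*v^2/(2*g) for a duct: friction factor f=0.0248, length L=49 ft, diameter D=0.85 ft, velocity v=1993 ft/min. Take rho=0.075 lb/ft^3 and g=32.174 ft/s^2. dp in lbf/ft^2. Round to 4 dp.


v_fps = 1993/60 = 33.2167 ft/s
dp = 0.0248*(49/0.85)*0.075*33.2167^2/(2*32.174) = 1.8385 lbf/ft^2

1.8385 lbf/ft^2


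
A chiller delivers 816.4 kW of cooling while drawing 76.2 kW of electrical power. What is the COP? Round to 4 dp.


COP = 816.4 / 76.2 = 10.7139

10.7139


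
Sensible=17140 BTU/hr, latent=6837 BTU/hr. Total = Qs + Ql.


Qt = 17140 + 6837 = 23977 BTU/hr

23977 BTU/hr


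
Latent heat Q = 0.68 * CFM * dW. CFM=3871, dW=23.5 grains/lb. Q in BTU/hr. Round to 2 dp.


Q = 0.68 * 3871 * 23.5 = 61858.58 BTU/hr

61858.58 BTU/hr


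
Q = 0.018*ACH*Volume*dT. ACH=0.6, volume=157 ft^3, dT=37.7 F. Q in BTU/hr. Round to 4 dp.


Q = 0.018 * 0.6 * 157 * 37.7 = 63.9241 BTU/hr

63.9241 BTU/hr


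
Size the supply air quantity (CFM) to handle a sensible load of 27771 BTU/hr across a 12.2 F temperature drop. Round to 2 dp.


CFM = 27771 / (1.08 * 12.2) = 2107.70

2107.70 CFM


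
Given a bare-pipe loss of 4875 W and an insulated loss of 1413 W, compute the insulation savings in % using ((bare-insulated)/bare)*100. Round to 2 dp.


Savings = ((4875-1413)/4875)*100 = 71.02 %

71.02 %


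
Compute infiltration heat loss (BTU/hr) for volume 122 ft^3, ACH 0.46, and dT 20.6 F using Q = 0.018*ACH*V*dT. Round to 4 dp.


Q = 0.018 * 0.46 * 122 * 20.6 = 20.8093 BTU/hr

20.8093 BTU/hr


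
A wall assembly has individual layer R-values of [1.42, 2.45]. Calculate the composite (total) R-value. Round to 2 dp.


R_total = 1.42 + 2.45 = 3.87

3.87


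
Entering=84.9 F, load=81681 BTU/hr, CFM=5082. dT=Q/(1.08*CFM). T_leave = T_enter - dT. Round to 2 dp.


dT = 81681/(1.08*5082) = 14.8820
T_leave = 84.9 - 14.8820 = 70.02 F

70.02 F


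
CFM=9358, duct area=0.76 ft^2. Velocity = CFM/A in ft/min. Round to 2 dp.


V = 9358 / 0.76 = 12313.16 ft/min

12313.16 ft/min


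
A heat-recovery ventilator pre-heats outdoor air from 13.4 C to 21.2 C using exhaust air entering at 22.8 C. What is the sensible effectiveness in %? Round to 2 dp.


eff = (21.2-13.4)/(22.8-13.4)*100 = 82.98 %

82.98 %


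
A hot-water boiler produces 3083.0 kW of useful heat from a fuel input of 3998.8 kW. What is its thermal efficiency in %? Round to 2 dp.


eta = (3083.0/3998.8)*100 = 77.10 %

77.10 %


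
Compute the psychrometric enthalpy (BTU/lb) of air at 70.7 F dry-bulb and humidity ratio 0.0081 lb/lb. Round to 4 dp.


h = 0.24*70.7 + 0.0081*(1061+0.444*70.7) = 25.8164 BTU/lb

25.8164 BTU/lb


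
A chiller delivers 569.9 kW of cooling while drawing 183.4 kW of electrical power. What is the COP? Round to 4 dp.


COP = 569.9 / 183.4 = 3.1074

3.1074


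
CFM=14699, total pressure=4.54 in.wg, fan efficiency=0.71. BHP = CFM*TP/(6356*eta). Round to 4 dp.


BHP = 14699 * 4.54 / (6356 * 0.71) = 14.7877 hp

14.7877 hp


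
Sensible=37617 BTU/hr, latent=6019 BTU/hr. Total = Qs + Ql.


Qt = 37617 + 6019 = 43636 BTU/hr

43636 BTU/hr


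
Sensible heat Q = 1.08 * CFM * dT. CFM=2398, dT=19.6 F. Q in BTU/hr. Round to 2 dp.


Q = 1.08 * 2398 * 19.6 = 50760.86 BTU/hr

50760.86 BTU/hr


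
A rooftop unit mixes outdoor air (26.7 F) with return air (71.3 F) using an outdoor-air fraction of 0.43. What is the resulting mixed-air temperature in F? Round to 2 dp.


T_mix = 0.43*26.7 + 0.57*71.3 = 52.12 F

52.12 F


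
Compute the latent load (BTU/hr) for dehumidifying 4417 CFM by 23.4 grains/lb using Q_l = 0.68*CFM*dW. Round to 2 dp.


Q = 0.68 * 4417 * 23.4 = 70283.30 BTU/hr

70283.30 BTU/hr


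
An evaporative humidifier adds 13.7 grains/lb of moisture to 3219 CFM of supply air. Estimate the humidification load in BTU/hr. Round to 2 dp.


Q = 0.68 * 3219 * 13.7 = 29988.20 BTU/hr

29988.20 BTU/hr


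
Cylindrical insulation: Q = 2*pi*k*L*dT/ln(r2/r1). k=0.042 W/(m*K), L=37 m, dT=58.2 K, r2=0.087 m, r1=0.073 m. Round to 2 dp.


Q = 2*pi*0.042*37*58.2/ln(0.087/0.073) = 3238.95 W

3238.95 W


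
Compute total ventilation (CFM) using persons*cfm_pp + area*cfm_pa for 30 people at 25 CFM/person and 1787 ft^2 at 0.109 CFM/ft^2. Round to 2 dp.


Total = 30*25 + 1787*0.109 = 944.78 CFM

944.78 CFM


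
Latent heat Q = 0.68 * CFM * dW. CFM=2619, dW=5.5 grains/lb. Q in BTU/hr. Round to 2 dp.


Q = 0.68 * 2619 * 5.5 = 9795.06 BTU/hr

9795.06 BTU/hr


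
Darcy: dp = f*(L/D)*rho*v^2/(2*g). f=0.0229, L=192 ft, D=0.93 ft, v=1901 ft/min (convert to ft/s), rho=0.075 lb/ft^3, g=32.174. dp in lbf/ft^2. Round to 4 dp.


v_fps = 1901/60 = 31.6833 ft/s
dp = 0.0229*(192/0.93)*0.075*31.6833^2/(2*32.174) = 5.5315 lbf/ft^2

5.5315 lbf/ft^2


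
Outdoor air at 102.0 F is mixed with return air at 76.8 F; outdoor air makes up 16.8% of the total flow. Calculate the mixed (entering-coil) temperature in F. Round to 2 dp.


T_mix = 76.8 + (16.8/100)*(102.0-76.8) = 81.03 F

81.03 F


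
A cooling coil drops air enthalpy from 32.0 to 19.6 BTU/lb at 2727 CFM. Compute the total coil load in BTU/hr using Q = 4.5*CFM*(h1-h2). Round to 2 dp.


Q = 4.5 * 2727 * (32.0 - 19.6) = 152166.60 BTU/hr

152166.60 BTU/hr


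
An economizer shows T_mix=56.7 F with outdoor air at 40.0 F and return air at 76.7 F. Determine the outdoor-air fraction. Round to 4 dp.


frac = (56.7 - 76.7) / (40.0 - 76.7) = 0.5450

0.5450


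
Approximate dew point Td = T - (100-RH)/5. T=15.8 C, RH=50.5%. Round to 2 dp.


Td = 15.8 - (100-50.5)/5 = 5.90 C

5.90 C


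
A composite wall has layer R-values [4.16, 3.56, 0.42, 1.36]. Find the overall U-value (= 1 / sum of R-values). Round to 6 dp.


R_total = 4.16 + 3.56 + 0.42 + 1.36 = 9.50
U = 1/9.50 = 0.105263

0.105263


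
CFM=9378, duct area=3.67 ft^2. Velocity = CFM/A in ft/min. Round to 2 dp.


V = 9378 / 3.67 = 2555.31 ft/min

2555.31 ft/min


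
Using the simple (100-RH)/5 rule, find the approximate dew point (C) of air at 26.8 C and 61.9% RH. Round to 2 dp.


Td = 26.8 - (100-61.9)/5 = 19.18 C

19.18 C


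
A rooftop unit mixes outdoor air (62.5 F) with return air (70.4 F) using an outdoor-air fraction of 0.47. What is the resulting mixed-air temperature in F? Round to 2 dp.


T_mix = 0.47*62.5 + 0.53*70.4 = 66.69 F

66.69 F


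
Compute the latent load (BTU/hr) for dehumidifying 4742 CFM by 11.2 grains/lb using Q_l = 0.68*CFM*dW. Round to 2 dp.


Q = 0.68 * 4742 * 11.2 = 36115.07 BTU/hr

36115.07 BTU/hr
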